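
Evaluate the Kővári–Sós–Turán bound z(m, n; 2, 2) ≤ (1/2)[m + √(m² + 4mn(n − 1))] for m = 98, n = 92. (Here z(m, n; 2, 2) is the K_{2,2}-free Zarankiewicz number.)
z(98, 92; 2, 2) ≤ (1/2)[98 + √(98² + 4·98·92·91)] = (1/2)[98 + √3291428] = 956.1147

Kővári–Sós–Turán: let r_1, ..., r_98 be the row sums and z = Σ r_i the total number of 1s. Each pair of columns can share at most one row with both entries 1 (else a 2×2 all-ones block appears), so Σ_i C(r_i, 2) ≤ C(92, 2) = 4186. By convexity Σ_i C(r_i, 2) ≥ 98·C(z/98, 2) = z(z − 98)/(2·98), giving z² − 98z − 98·92·91 ≤ 0 and hence z ≤ (1/2)[98 + √(9604 + 4·820456)] = (1/2)[98 + √3291428] ≈ (1/2)(98 + 1814.2293) = 956.1147.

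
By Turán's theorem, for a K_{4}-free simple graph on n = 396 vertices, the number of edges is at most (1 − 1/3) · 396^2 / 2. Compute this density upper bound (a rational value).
Turán density bound = (2/3) · 396^2/2 = 52272

Turán's theorem: ex(n, K_{r+1}) is achieved by the complete r-partite Turán graph T(n, r) with parts as balanced as possible, and is at most (1 − 1/r) · n^2/2. For r = 3, n = 396: the density bound is (2/3) · 156816/2 = 52272. Since 3 ∣ 396, the Turán graph T(396, 3) has parts of equal size 132, and its edge count e(T(396, 3)) = 52272 attains the density bound exactly.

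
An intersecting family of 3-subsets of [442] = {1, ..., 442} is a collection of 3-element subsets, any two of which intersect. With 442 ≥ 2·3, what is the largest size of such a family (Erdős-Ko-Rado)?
max |F| = C(441, 2) = 97020

Erdős-Ko-Rado (1961): when n ≥ 2k, max |F| = C(n−1, k−1). The bound is attained by the star {A : i ∈ A} for any fixed i ∈ [n]. Here C(442−1, 3−1) = C(441, 2) = 97020.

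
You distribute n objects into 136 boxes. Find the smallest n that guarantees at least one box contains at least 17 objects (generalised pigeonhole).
n = (17 − 1)·136 + 1 = 2177

By the generalised pigeonhole principle, to guarantee some box contains ≥ r objects we need more than (r − 1) · k objects total. Threshold: n = (r − 1) · k + 1. With r = 17 and k = 136: n = 16 · 136 + 1 = 2176 + 1 = 2177. For n = 2176 = 16 · 136, we can put exactly 16 objects in every box, avoiding 17 in any single one — so 2177 is tight.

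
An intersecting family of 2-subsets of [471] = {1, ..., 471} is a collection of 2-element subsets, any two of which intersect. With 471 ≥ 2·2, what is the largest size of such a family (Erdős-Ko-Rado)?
max |F| = C(470, 1) = 470

Erdős-Ko-Rado (1961): when n ≥ 2k, max |F| = C(n−1, k−1). The bound is attained by the star {A : i ∈ A} for any fixed i ∈ [n]. Here C(471−1, 2−1) = C(470, 1) = 470.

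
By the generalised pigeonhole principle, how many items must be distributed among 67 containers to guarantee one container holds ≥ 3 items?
n = (3 − 1)·67 + 1 = 135

By the generalised pigeonhole principle, to guarantee some box contains ≥ r objects we need more than (r − 1) · k objects total. Threshold: n = (r − 1) · k + 1. With r = 3 and k = 67: n = 2 · 67 + 1 = 134 + 1 = 135. For n = 134 = 2 · 67, we can put exactly 2 objects in every box, avoiding 3 in any single one — so 135 is tight.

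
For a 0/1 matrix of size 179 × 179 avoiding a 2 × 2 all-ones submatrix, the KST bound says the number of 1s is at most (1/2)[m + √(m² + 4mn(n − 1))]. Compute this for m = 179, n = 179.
z(179, 179; 2, 2) ≤ (1/2)[179 + √(179² + 4·179·179·178)] = (1/2)[179 + √22845233] = 2479.3344

Kővári–Sós–Turán: let r_1, ..., r_179 be the row sums and z = Σ r_i the total number of 1s. Each pair of columns can share at most one row with both entries 1 (else a 2×2 all-ones block appears), so Σ_i C(r_i, 2) ≤ C(179, 2) = 15931. By convexity Σ_i C(r_i, 2) ≥ 179·C(z/179, 2) = z(z − 179)/(2·179), giving z² − 179z − 179·179·178 ≤ 0 and hence z ≤ (1/2)[179 + √(32041 + 4·5703298)] = (1/2)[179 + √22845233] ≈ (1/2)(179 + 4779.6687) = 2479.3344.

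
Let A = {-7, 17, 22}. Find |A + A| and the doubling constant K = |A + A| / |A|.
K = |A + A| / |A| = 6/3 = 2

Enumerate A + A = {a + b : a, b ∈ A}. With |A| = 3, there are |A|^2 = 9 ordered sum pairs; collecting distinct values, A + A = {-14, 10, 15, 34, 39, 44}, so |A + A| = 6. Thus K = 6/3 = 2. For comparison, the minimum possible |A + A| over all 3-element sets is 2·3 − 1 = 5 (so min K = 5/3), attained only by arithmetic progressions.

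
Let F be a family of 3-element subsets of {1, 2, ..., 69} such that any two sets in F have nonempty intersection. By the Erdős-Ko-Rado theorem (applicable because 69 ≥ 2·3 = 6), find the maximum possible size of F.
max |F| = C(68, 2) = 2278

The Erdős-Ko-Rado theorem states: for n ≥ 2k, an intersecting family of k-subsets of an n-element set has size at most C(n − 1, k − 1), with equality for 'star' families {A ⊆ [n] : |A| = k, i ∈ A} (fix an element i). For n = 69, k = 3: C(68, 2) = 2278.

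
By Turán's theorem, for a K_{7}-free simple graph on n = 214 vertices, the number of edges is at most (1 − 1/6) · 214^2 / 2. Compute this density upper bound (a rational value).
Turán density bound = (5/6) · 214^2/2 = 57245/3 ≈ 19081.6667

Turán's theorem: ex(n, K_{r+1}) is achieved by the complete r-partite Turán graph T(n, r) with parts as balanced as possible, and is at most (1 − 1/r) · n^2/2. For r = 6, n = 214: the density bound is (5/6) · 45796/2 = 57245/3 ≈ 19081.6667. The integer-valued extremum is e(T(214, 6)) = 19081, which is strictly less than the density bound 57245/3 since 6 ∤ 214 (the parts of T(214, 6) cannot all be equal).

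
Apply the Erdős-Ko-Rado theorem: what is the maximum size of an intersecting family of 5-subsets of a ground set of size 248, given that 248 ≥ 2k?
max |F| = C(247, 4) = 151348015

The Erdős-Ko-Rado theorem states: for n ≥ 2k, an intersecting family of k-subsets of an n-element set has size at most C(n − 1, k − 1), with equality for 'star' families {A ⊆ [n] : |A| = k, i ∈ A} (fix an element i). For n = 248, k = 5: C(247, 4) = 151348015.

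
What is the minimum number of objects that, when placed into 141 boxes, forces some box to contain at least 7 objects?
n = (7 − 1)·141 + 1 = 847

By the generalised pigeonhole principle, to guarantee some box contains ≥ r objects we need more than (r − 1) · k objects total. Threshold: n = (r − 1) · k + 1. With r = 7 and k = 141: n = 6 · 141 + 1 = 846 + 1 = 847. For n = 846 = 6 · 141, we can put exactly 6 objects in every box, avoiding 7 in any single one — so 847 is tight.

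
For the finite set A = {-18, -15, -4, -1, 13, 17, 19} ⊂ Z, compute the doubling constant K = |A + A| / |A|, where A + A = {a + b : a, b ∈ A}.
K = |A + A| / |A| = 25/7

Enumerate A + A = {a + b : a, b ∈ A}. With |A| = 7, there are |A|^2 = 49 ordered sum pairs; collecting distinct values, A + A = {-36, -33, -30, -22, -19, -16, -8, -5, -2, -1, 1, 2, 4, 9, 12, 13, 15, 16, 18, 26, 30, 32, 34, 36, 38}, so |A + A| = 25. Thus K = 25/7. For comparison, the minimum possible |A + A| over all 7-element sets is 2·7 − 1 = 13 (so min K = 13/7), attained only by arithmetic progressions.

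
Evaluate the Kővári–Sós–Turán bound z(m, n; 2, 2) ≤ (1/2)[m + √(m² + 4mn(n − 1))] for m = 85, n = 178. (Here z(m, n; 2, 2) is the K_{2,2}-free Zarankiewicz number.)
z(85, 178; 2, 2) ≤ (1/2)[85 + √(85² + 4·85·178·177)] = (1/2)[85 + √10719265] = 1679.5144

Kővári–Sós–Turán: let r_1, ..., r_85 be the row sums and z = Σ r_i the total number of 1s. Each pair of columns can share at most one row with both entries 1 (else a 2×2 all-ones block appears), so Σ_i C(r_i, 2) ≤ C(178, 2) = 15753. By convexity Σ_i C(r_i, 2) ≥ 85·C(z/85, 2) = z(z − 85)/(2·85), giving z² − 85z − 85·178·177 ≤ 0 and hence z ≤ (1/2)[85 + √(7225 + 4·2678010)] = (1/2)[85 + √10719265] ≈ (1/2)(85 + 3274.0289) = 1679.5144.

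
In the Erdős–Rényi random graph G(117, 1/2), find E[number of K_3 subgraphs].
E[# K_3] = C(117, 3) · (1/2)^C(3, 2) = 260130 / 2^3 = 130065/4 = 32516.25

For each 3-subset S of vertices (there are C(117, 3) = 260130 such S), let X_S = 1 if S induces a K_3 (all C(3, 2) = 3 edges present). Then P(X_S = 1) = (1/2)^3 = 1/8. By linearity of expectation, E[# K_3] = C(117, 3) · (1/2)^3 = 260130 / 8 = 130065/4 = 32516.25.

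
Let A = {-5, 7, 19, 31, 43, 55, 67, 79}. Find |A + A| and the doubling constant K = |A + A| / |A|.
K = |A + A| / |A| = 15/8

Enumerate A + A = {a + b : a, b ∈ A}. With |A| = 8, there are |A|^2 = 64 ordered sum pairs; collecting distinct values, A + A = {-10, 2, 14, 26, 38, 50, 62, 74, 86, 98, 110, 122, 134, 146, 158}, so |A + A| = 15. Thus K = 15/8. Here |A + A| = 2|A| − 1 = 15, the minimum possible — so K = 15/8 is minimal, which holds iff A is an arithmetic progression.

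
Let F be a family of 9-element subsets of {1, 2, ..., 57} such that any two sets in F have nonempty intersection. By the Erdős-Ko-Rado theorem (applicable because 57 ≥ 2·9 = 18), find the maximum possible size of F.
max |F| = C(56, 8) = 1420494075

The Erdős-Ko-Rado theorem states: for n ≥ 2k, an intersecting family of k-subsets of an n-element set has size at most C(n − 1, k − 1), with equality for 'star' families {A ⊆ [n] : |A| = k, i ∈ A} (fix an element i). For n = 57, k = 9: C(56, 8) = 1420494075.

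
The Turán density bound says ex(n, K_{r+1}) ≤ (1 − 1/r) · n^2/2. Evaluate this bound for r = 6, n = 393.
Turán density bound = (5/6) · 393^2/2 = 257415/4 ≈ 64353.75

Turán's theorem: ex(n, K_{r+1}) is achieved by the complete r-partite Turán graph T(n, r) with parts as balanced as possible, and is at most (1 − 1/r) · n^2/2. For r = 6, n = 393: the density bound is (5/6) · 154449/2 = 257415/4 ≈ 64353.75. The integer-valued extremum is e(T(393, 6)) = 64353, which is strictly less than the density bound 257415/4 since 6 ∤ 393 (the parts of T(393, 6) cannot all be equal).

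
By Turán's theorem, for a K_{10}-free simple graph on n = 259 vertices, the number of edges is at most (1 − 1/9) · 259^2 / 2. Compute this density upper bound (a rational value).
Turán density bound = (8/9) · 259^2/2 = 268324/9 ≈ 29813.7778

Turán's theorem: ex(n, K_{r+1}) is achieved by the complete r-partite Turán graph T(n, r) with parts as balanced as possible, and is at most (1 − 1/r) · n^2/2. For r = 9, n = 259: the density bound is (8/9) · 67081/2 = 268324/9 ≈ 29813.7778. The integer-valued extremum is e(T(259, 9)) = 29813, which is strictly less than the density bound 268324/9 since 9 ∤ 259 (the parts of T(259, 9) cannot all be equal).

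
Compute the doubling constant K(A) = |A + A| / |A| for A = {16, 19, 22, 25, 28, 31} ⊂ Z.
K = |A + A| / |A| = 11/6

Enumerate A + A = {a + b : a, b ∈ A}. With |A| = 6, there are |A|^2 = 36 ordered sum pairs; collecting distinct values, A + A = {32, 35, 38, 41, 44, 47, 50, 53, 56, 59, 62}, so |A + A| = 11. Thus K = 11/6. Here |A + A| = 2|A| − 1 = 11, the minimum possible — so K = 11/6 is minimal, which holds iff A is an arithmetic progression.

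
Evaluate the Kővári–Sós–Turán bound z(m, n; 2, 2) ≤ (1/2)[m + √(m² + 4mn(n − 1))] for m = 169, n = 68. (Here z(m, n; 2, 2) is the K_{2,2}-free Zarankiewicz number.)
z(169, 68; 2, 2) ≤ (1/2)[169 + √(169² + 4·169·68·67)] = (1/2)[169 + √3108417] = 966.0352

Kővári–Sós–Turán: let r_1, ..., r_169 be the row sums and z = Σ r_i the total number of 1s. Each pair of columns can share at most one row with both entries 1 (else a 2×2 all-ones block appears), so Σ_i C(r_i, 2) ≤ C(68, 2) = 2278. By convexity Σ_i C(r_i, 2) ≥ 169·C(z/169, 2) = z(z − 169)/(2·169), giving z² − 169z − 169·68·67 ≤ 0 and hence z ≤ (1/2)[169 + √(28561 + 4·769964)] = (1/2)[169 + √3108417] ≈ (1/2)(169 + 1763.0703) = 966.0352.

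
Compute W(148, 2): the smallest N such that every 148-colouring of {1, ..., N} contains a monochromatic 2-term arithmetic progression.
W(148, 2) = 148 + 1 = 149

A 2-term AP is any pair of integers, so a monochromatic 2-AP exists iff some colour is used at least twice. With 148 colours, the colouring i ↦ i on {1, ..., 148} uses each colour once, avoiding any monochromatic pair, so W(148, 2) > 148. For {1, ..., 149}, pigeonhole forces two integers of the same colour, which form a monochromatic 2-AP. Hence W(148, 2) = 149.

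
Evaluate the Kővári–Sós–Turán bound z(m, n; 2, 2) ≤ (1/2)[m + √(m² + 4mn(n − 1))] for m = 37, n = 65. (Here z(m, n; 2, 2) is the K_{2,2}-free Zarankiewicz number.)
z(37, 65; 2, 2) ≤ (1/2)[37 + √(37² + 4·37·65·64)] = (1/2)[37 + √617049] = 411.2623

Kővári–Sós–Turán: let r_1, ..., r_37 be the row sums and z = Σ r_i the total number of 1s. Each pair of columns can share at most one row with both entries 1 (else a 2×2 all-ones block appears), so Σ_i C(r_i, 2) ≤ C(65, 2) = 2080. By convexity Σ_i C(r_i, 2) ≥ 37·C(z/37, 2) = z(z − 37)/(2·37), giving z² − 37z − 37·65·64 ≤ 0 and hence z ≤ (1/2)[37 + √(1369 + 4·153920)] = (1/2)[37 + √617049] ≈ (1/2)(37 + 785.5247) = 411.2623.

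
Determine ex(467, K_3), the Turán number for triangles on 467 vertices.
ex(467, K_3) = ⌊467^2/4⌋ = 54522

Mantel (1907): a triangle-free graph on n vertices has at most ⌊n^2/4⌋ edges, with equality for the complete bipartite graph K_{⌊n/2⌋, ⌈n/2⌉}. For n = 467: ⌊467^2/4⌋ = ⌊218089/4⌋ = 54522. The extremal graph is K_{233, 234}, which has 233·234 = 54522 edges.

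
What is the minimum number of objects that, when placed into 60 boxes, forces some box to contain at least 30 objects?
n = (30 − 1)·60 + 1 = 1741

By the generalised pigeonhole principle, to guarantee some box contains ≥ r objects we need more than (r − 1) · k objects total. Threshold: n = (r − 1) · k + 1. With r = 30 and k = 60: n = 29 · 60 + 1 = 1740 + 1 = 1741. For n = 1740 = 29 · 60, we can put exactly 29 objects in every box, avoiding 30 in any single one — so 1741 is tight.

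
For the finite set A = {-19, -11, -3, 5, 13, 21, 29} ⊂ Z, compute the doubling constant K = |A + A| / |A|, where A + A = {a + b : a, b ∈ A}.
K = |A + A| / |A| = 13/7

Enumerate A + A = {a + b : a, b ∈ A}. With |A| = 7, there are |A|^2 = 49 ordered sum pairs; collecting distinct values, A + A = {-38, -30, -22, -14, -6, 2, 10, 18, 26, 34, 42, 50, 58}, so |A + A| = 13. Thus K = 13/7. Here |A + A| = 2|A| − 1 = 13, the minimum possible — so K = 13/7 is minimal, which holds iff A is an arithmetic progression.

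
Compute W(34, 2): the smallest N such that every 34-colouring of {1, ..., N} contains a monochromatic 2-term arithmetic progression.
W(34, 2) = 34 + 1 = 35

A 2-term AP is any pair of integers, so a monochromatic 2-AP exists iff some colour is used at least twice. With 34 colours, the colouring i ↦ i on {1, ..., 34} uses each colour once, avoiding any monochromatic pair, so W(34, 2) > 34. For {1, ..., 35}, pigeonhole forces two integers of the same colour, which form a monochromatic 2-AP. Hence W(34, 2) = 35.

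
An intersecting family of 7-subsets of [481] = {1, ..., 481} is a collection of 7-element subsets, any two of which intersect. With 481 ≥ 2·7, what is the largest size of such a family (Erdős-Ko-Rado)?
max |F| = C(480, 6) = 16462322007600

Erdős-Ko-Rado (1961): when n ≥ 2k, max |F| = C(n−1, k−1). The bound is attained by the star {A : i ∈ A} for any fixed i ∈ [n]. Here C(481−1, 7−1) = C(480, 6) = 16462322007600.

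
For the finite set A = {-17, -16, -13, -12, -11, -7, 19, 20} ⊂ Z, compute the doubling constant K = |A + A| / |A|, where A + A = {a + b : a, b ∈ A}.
K = |A + A| / |A| = 28/8 = 7/2

Enumerate A + A = {a + b : a, b ∈ A}. With |A| = 8, there are |A|^2 = 64 ordered sum pairs; collecting distinct values, A + A = {-34, -33, -32, -30, -29, -28, -27, -26, -25, -24, -23, -22, -20, -19, -18, -14, 2, 3, 4, 6, 7, 8, 9, 12, 13, 38, 39, 40}, so |A + A| = 28. Thus K = 28/8 = 7/2. For comparison, the minimum possible |A + A| over all 8-element sets is 2·8 − 1 = 15 (so min K = 15/8), attained only by arithmetic progressions.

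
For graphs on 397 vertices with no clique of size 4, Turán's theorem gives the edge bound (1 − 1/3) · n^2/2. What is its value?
Turán density bound = (2/3) · 397^2/2 = 157609/3 ≈ 52536.3333

Turán's theorem: ex(n, K_{r+1}) is achieved by the complete r-partite Turán graph T(n, r) with parts as balanced as possible, and is at most (1 − 1/r) · n^2/2. For r = 3, n = 397: the density bound is (2/3) · 157609/2 = 157609/3 ≈ 52536.3333. The integer-valued extremum is e(T(397, 3)) = 52536, which is strictly less than the density bound 157609/3 since 3 ∤ 397 (the parts of T(397, 3) cannot all be equal).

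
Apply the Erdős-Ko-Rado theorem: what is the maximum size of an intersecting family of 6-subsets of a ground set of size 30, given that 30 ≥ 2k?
max |F| = C(29, 5) = 118755

Erdős-Ko-Rado (1961): when n ≥ 2k, max |F| = C(n−1, k−1). The bound is attained by the star {A : i ∈ A} for any fixed i ∈ [n]. Here C(30−1, 6−1) = C(29, 5) = 118755.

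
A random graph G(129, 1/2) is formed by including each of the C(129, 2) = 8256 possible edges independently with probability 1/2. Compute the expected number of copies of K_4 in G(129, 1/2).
E[# K_4] = C(129, 4) · (1/2)^C(4, 2) = 11009376 / 2^6 = 344043/2 = 172021.5

For each 4-subset S of vertices (there are C(129, 4) = 11009376 such S), let X_S = 1 if S induces a K_4 (all C(4, 2) = 6 edges present). Then P(X_S = 1) = (1/2)^6 = 1/64. By linearity of expectation, E[# K_4] = C(129, 4) · (1/2)^6 = 11009376 / 64 = 344043/2 = 172021.5.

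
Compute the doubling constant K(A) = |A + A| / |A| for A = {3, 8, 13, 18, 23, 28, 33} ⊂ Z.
K = |A + A| / |A| = 13/7

Enumerate A + A = {a + b : a, b ∈ A}. With |A| = 7, there are |A|^2 = 49 ordered sum pairs; collecting distinct values, A + A = {6, 11, 16, 21, 26, 31, 36, 41, 46, 51, 56, 61, 66}, so |A + A| = 13. Thus K = 13/7. Here |A + A| = 2|A| − 1 = 13, the minimum possible — so K = 13/7 is minimal, which holds iff A is an arithmetic progression.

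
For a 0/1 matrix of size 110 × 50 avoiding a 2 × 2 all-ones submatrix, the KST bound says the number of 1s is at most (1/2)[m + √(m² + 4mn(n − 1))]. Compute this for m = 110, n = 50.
z(110, 50; 2, 2) ≤ (1/2)[110 + √(110² + 4·110·50·49)] = (1/2)[110 + √1090100] = 577.0393

Kővári–Sós–Turán: let r_1, ..., r_110 be the row sums and z = Σ r_i the total number of 1s. Each pair of columns can share at most one row with both entries 1 (else a 2×2 all-ones block appears), so Σ_i C(r_i, 2) ≤ C(50, 2) = 1225. By convexity Σ_i C(r_i, 2) ≥ 110·C(z/110, 2) = z(z − 110)/(2·110), giving z² − 110z − 110·50·49 ≤ 0 and hence z ≤ (1/2)[110 + √(12100 + 4·269500)] = (1/2)[110 + √1090100] ≈ (1/2)(110 + 1044.0785) = 577.0393.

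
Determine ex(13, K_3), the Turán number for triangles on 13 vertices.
ex(13, K_3) = ⌊13^2/4⌋ = 42

Mantel (1907): a triangle-free graph on n vertices has at most ⌊n^2/4⌋ edges, with equality for the complete bipartite graph K_{⌊n/2⌋, ⌈n/2⌉}. For n = 13: ⌊13^2/4⌋ = ⌊169/4⌋ = 42. The extremal graph is K_{6, 7}, which has 6·7 = 42 edges.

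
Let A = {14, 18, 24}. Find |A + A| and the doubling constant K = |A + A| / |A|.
K = |A + A| / |A| = 6/3 = 2

Enumerate A + A = {a + b : a, b ∈ A}. With |A| = 3, there are |A|^2 = 9 ordered sum pairs; collecting distinct values, A + A = {28, 32, 36, 38, 42, 48}, so |A + A| = 6. Thus K = 6/3 = 2. For comparison, the minimum possible |A + A| over all 3-element sets is 2·3 − 1 = 5 (so min K = 5/3), attained only by arithmetic progressions.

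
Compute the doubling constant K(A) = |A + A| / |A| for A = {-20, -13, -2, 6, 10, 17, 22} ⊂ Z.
K = |A + A| / |A| = 25/7

Enumerate A + A = {a + b : a, b ∈ A}. With |A| = 7, there are |A|^2 = 49 ordered sum pairs; collecting distinct values, A + A = {-40, -33, -26, -22, -15, -14, -10, -7, -4, -3, 2, 4, 8, 9, 12, 15, 16, 20, 23, 27, 28, 32, 34, 39, 44}, so |A + A| = 25. Thus K = 25/7. For comparison, the minimum possible |A + A| over all 7-element sets is 2·7 − 1 = 13 (so min K = 13/7), attained only by arithmetic progressions.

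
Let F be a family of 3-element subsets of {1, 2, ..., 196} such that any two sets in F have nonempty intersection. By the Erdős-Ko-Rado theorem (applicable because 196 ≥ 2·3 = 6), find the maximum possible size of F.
max |F| = C(195, 2) = 18915

Erdős-Ko-Rado (1961): when n ≥ 2k, max |F| = C(n−1, k−1). The bound is attained by the star {A : i ∈ A} for any fixed i ∈ [n]. Here C(196−1, 3−1) = C(195, 2) = 18915.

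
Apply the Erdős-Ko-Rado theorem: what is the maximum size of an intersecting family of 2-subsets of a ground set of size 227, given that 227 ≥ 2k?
max |F| = C(226, 1) = 226

Erdős-Ko-Rado (1961): when n ≥ 2k, max |F| = C(n−1, k−1). The bound is attained by the star {A : i ∈ A} for any fixed i ∈ [n]. Here C(227−1, 2−1) = C(226, 1) = 226.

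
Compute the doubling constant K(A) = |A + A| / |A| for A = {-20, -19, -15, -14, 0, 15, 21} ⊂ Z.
K = |A + A| / |A| = 25/7

Enumerate A + A = {a + b : a, b ∈ A}. With |A| = 7, there are |A|^2 = 49 ordered sum pairs; collecting distinct values, A + A = {-40, -39, -38, -35, -34, -33, -30, -29, -28, -20, -19, -15, -14, -5, -4, 0, 1, 2, 6, 7, 15, 21, 30, 36, 42}, so |A + A| = 25. Thus K = 25/7. For comparison, the minimum possible |A + A| over all 7-element sets is 2·7 − 1 = 13 (so min K = 13/7), attained only by arithmetic progressions.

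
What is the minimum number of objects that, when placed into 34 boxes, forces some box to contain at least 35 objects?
n = (35 − 1)·34 + 1 = 1157

By the generalised pigeonhole principle, to guarantee some box contains ≥ r objects we need more than (r − 1) · k objects total. Threshold: n = (r − 1) · k + 1. With r = 35 and k = 34: n = 34 · 34 + 1 = 1156 + 1 = 1157. For n = 1156 = 34 · 34, we can put exactly 34 objects in every box, avoiding 35 in any single one — so 1157 is tight.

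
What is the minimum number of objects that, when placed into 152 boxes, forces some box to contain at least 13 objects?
n = (13 − 1)·152 + 1 = 1825

By the generalised pigeonhole principle, to guarantee some box contains ≥ r objects we need more than (r − 1) · k objects total. Threshold: n = (r − 1) · k + 1. With r = 13 and k = 152: n = 12 · 152 + 1 = 1824 + 1 = 1825. For n = 1824 = 12 · 152, we can put exactly 12 objects in every box, avoiding 13 in any single one — so 1825 is tight.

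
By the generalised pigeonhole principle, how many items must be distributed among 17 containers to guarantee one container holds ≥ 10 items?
n = (10 − 1)·17 + 1 = 154

By the generalised pigeonhole principle, to guarantee some box contains ≥ r objects we need more than (r − 1) · k objects total. Threshold: n = (r − 1) · k + 1. With r = 10 and k = 17: n = 9 · 17 + 1 = 153 + 1 = 154. For n = 153 = 9 · 17, we can put exactly 9 objects in every box, avoiding 10 in any single one — so 154 is tight.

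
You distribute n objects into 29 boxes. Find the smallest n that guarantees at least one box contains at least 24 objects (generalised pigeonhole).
n = (24 − 1)·29 + 1 = 668

By the generalised pigeonhole principle, to guarantee some box contains ≥ r objects we need more than (r − 1) · k objects total. Threshold: n = (r − 1) · k + 1. With r = 24 and k = 29: n = 23 · 29 + 1 = 667 + 1 = 668. For n = 667 = 23 · 29, we can put exactly 23 objects in every box, avoiding 24 in any single one — so 668 is tight.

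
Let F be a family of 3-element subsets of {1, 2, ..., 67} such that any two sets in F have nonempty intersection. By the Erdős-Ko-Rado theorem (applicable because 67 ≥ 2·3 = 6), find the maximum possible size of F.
max |F| = C(66, 2) = 2145

Erdős-Ko-Rado (1961): when n ≥ 2k, max |F| = C(n−1, k−1). The bound is attained by the star {A : i ∈ A} for any fixed i ∈ [n]. Here C(67−1, 3−1) = C(66, 2) = 2145.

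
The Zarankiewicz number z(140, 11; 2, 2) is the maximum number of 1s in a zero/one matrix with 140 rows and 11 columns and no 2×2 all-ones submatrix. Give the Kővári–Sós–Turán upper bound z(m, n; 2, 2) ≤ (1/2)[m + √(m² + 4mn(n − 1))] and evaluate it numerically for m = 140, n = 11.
z(140, 11; 2, 2) ≤ (1/2)[140 + √(140² + 4·140·11·10)] = (1/2)[140 + √81200] = 212.4781

Kővári–Sós–Turán: let r_1, ..., r_140 be the row sums and z = Σ r_i the total number of 1s. Each pair of columns can share at most one row with both entries 1 (else a 2×2 all-ones block appears), so Σ_i C(r_i, 2) ≤ C(11, 2) = 55. By convexity Σ_i C(r_i, 2) ≥ 140·C(z/140, 2) = z(z − 140)/(2·140), giving z² − 140z − 140·11·10 ≤ 0 and hence z ≤ (1/2)[140 + √(19600 + 4·15400)] = (1/2)[140 + √81200] ≈ (1/2)(140 + 284.9561) = 212.4781.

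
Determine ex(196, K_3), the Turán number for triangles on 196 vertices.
ex(196, K_3) = ⌊196^2/4⌋ = 9604

Mantel (1907): a triangle-free graph on n vertices has at most ⌊n^2/4⌋ edges, with equality for the complete bipartite graph K_{⌊n/2⌋, ⌈n/2⌉}. For n = 196: ⌊196^2/4⌋ = ⌊38416/4⌋ = 9604. The extremal graph is K_{98, 98}, which has 98·98 = 9604 edges.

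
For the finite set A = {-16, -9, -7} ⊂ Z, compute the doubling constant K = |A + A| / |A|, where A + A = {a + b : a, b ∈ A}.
K = |A + A| / |A| = 6/3 = 2

Enumerate A + A = {a + b : a, b ∈ A}. With |A| = 3, there are |A|^2 = 9 ordered sum pairs; collecting distinct values, A + A = {-32, -25, -23, -18, -16, -14}, so |A + A| = 6. Thus K = 6/3 = 2. For comparison, the minimum possible |A + A| over all 3-element sets is 2·3 − 1 = 5 (so min K = 5/3), attained only by arithmetic progressions.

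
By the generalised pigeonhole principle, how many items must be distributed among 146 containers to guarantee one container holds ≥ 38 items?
n = (38 − 1)·146 + 1 = 5403

By the generalised pigeonhole principle, to guarantee some box contains ≥ r objects we need more than (r − 1) · k objects total. Threshold: n = (r − 1) · k + 1. With r = 38 and k = 146: n = 37 · 146 + 1 = 5402 + 1 = 5403. For n = 5402 = 37 · 146, we can put exactly 37 objects in every box, avoiding 38 in any single one — so 5403 is tight.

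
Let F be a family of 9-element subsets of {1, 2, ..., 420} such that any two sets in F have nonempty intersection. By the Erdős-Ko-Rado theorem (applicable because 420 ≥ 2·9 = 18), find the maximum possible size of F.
max |F| = C(419, 8) = 22029004539737052

The Erdős-Ko-Rado theorem states: for n ≥ 2k, an intersecting family of k-subsets of an n-element set has size at most C(n − 1, k − 1), with equality for 'star' families {A ⊆ [n] : |A| = k, i ∈ A} (fix an element i). For n = 420, k = 9: C(419, 8) = 22029004539737052.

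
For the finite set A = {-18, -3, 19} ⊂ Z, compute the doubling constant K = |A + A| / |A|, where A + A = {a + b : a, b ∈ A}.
K = |A + A| / |A| = 6/3 = 2

Enumerate A + A = {a + b : a, b ∈ A}. With |A| = 3, there are |A|^2 = 9 ordered sum pairs; collecting distinct values, A + A = {-36, -21, -6, 1, 16, 38}, so |A + A| = 6. Thus K = 6/3 = 2. For comparison, the minimum possible |A + A| over all 3-element sets is 2·3 − 1 = 5 (so min K = 5/3), attained only by arithmetic progressions.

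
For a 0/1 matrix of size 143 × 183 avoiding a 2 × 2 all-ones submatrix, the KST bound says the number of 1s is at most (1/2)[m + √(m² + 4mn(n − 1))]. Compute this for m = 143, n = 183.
z(143, 183; 2, 2) ≤ (1/2)[143 + √(143² + 4·143·183·182)] = (1/2)[143 + √19071481] = 2255.0453

Kővári–Sós–Turán: let r_1, ..., r_143 be the row sums and z = Σ r_i the total number of 1s. Each pair of columns can share at most one row with both entries 1 (else a 2×2 all-ones block appears), so Σ_i C(r_i, 2) ≤ C(183, 2) = 16653. By convexity Σ_i C(r_i, 2) ≥ 143·C(z/143, 2) = z(z − 143)/(2·143), giving z² − 143z − 143·183·182 ≤ 0 and hence z ≤ (1/2)[143 + √(20449 + 4·4762758)] = (1/2)[143 + √19071481] ≈ (1/2)(143 + 4367.0907) = 2255.0453.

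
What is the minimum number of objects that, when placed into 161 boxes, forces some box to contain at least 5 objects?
n = (5 − 1)·161 + 1 = 645

By the generalised pigeonhole principle, to guarantee some box contains ≥ r objects we need more than (r − 1) · k objects total. Threshold: n = (r − 1) · k + 1. With r = 5 and k = 161: n = 4 · 161 + 1 = 644 + 1 = 645. For n = 644 = 4 · 161, we can put exactly 4 objects in every box, avoiding 5 in any single one — so 645 is tight.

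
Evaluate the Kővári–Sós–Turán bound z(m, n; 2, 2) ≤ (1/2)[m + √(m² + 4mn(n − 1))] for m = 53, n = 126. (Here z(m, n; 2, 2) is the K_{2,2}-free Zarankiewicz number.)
z(53, 126; 2, 2) ≤ (1/2)[53 + √(53² + 4·53·126·125)] = (1/2)[53 + √3341809] = 940.5308

Kővári–Sós–Turán: let r_1, ..., r_53 be the row sums and z = Σ r_i the total number of 1s. Each pair of columns can share at most one row with both entries 1 (else a 2×2 all-ones block appears), so Σ_i C(r_i, 2) ≤ C(126, 2) = 7875. By convexity Σ_i C(r_i, 2) ≥ 53·C(z/53, 2) = z(z − 53)/(2·53), giving z² − 53z − 53·126·125 ≤ 0 and hence z ≤ (1/2)[53 + √(2809 + 4·834750)] = (1/2)[53 + √3341809] ≈ (1/2)(53 + 1828.0615) = 940.5308.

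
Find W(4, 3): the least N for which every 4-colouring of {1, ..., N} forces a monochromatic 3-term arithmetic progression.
W(4, 3) = 76

W(4, 3) = 76. The lower bound W(4, 3) > 75 comes from an explicit good 4-colouring of [1, 75]; the upper bound W(4, 3) ≤ 76 was verified by exhaustive search over 4-colourings of [1, 76].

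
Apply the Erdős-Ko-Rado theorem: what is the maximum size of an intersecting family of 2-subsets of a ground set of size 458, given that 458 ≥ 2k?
max |F| = C(457, 1) = 457

The Erdős-Ko-Rado theorem states: for n ≥ 2k, an intersecting family of k-subsets of an n-element set has size at most C(n − 1, k − 1), with equality for 'star' families {A ⊆ [n] : |A| = k, i ∈ A} (fix an element i). For n = 458, k = 2: C(457, 1) = 457.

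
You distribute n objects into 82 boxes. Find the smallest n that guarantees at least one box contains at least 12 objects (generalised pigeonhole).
n = (12 − 1)·82 + 1 = 903

By the generalised pigeonhole principle, to guarantee some box contains ≥ r objects we need more than (r − 1) · k objects total. Threshold: n = (r − 1) · k + 1. With r = 12 and k = 82: n = 11 · 82 + 1 = 902 + 1 = 903. For n = 902 = 11 · 82, we can put exactly 11 objects in every box, avoiding 12 in any single one — so 903 is tight.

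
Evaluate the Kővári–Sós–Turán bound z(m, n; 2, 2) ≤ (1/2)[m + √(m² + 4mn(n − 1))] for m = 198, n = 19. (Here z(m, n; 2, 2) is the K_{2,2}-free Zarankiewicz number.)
z(198, 19; 2, 2) ≤ (1/2)[198 + √(198² + 4·198·19·18)] = (1/2)[198 + √310068] = 377.4187

Kővári–Sós–Turán: let r_1, ..., r_198 be the row sums and z = Σ r_i the total number of 1s. Each pair of columns can share at most one row with both entries 1 (else a 2×2 all-ones block appears), so Σ_i C(r_i, 2) ≤ C(19, 2) = 171. By convexity Σ_i C(r_i, 2) ≥ 198·C(z/198, 2) = z(z − 198)/(2·198), giving z² − 198z − 198·19·18 ≤ 0 and hence z ≤ (1/2)[198 + √(39204 + 4·67716)] = (1/2)[198 + √310068] ≈ (1/2)(198 + 556.8375) = 377.4187.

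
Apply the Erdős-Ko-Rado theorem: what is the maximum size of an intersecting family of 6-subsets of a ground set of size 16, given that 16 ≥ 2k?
max |F| = C(15, 5) = 3003

Erdős-Ko-Rado (1961): when n ≥ 2k, max |F| = C(n−1, k−1). The bound is attained by the star {A : i ∈ A} for any fixed i ∈ [n]. Here C(16−1, 6−1) = C(15, 5) = 3003.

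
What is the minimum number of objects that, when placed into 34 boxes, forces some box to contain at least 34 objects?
n = (34 − 1)·34 + 1 = 1123

By the generalised pigeonhole principle, to guarantee some box contains ≥ r objects we need more than (r − 1) · k objects total. Threshold: n = (r − 1) · k + 1. With r = 34 and k = 34: n = 33 · 34 + 1 = 1122 + 1 = 1123. For n = 1122 = 33 · 34, we can put exactly 33 objects in every box, avoiding 34 in any single one — so 1123 is tight.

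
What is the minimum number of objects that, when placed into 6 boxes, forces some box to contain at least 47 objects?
n = (47 − 1)·6 + 1 = 277

By the generalised pigeonhole principle, to guarantee some box contains ≥ r objects we need more than (r − 1) · k objects total. Threshold: n = (r − 1) · k + 1. With r = 47 and k = 6: n = 46 · 6 + 1 = 276 + 1 = 277. For n = 276 = 46 · 6, we can put exactly 46 objects in every box, avoiding 47 in any single one — so 277 is tight.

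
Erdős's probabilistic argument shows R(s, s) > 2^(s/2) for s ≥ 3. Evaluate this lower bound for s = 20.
2^(20/2) = 1024; so R(20, 20) > 1024

Colour each edge of K_n uniformly at random with red/blue. The expected number of monochromatic K_20 is C(n, 20) · 2 · 2^(−C(20,2)). If C(n, 20) · 2^(1 − C(20,2)) < 1, then with positive probability no monochromatic K_20 exists, so R(20, 20) > n. The standard estimate C(n, 20) ≤ n^20/20! shows this inequality holds whenever n ≤ 2^(20/2) (since 20! · 2^(C(20,2) − 1) > 2^(20^2/2) ≥ n^20). Hence R(20, 20) > 2^(20/2) = 1024.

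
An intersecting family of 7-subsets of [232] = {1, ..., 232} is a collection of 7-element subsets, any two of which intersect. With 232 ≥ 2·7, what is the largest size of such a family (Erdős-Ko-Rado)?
max |F| = C(231, 6) = 197656884271

Erdős-Ko-Rado (1961): when n ≥ 2k, max |F| = C(n−1, k−1). The bound is attained by the star {A : i ∈ A} for any fixed i ∈ [n]. Here C(232−1, 7−1) = C(231, 6) = 197656884271.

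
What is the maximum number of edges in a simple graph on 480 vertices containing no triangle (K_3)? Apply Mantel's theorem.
ex(480, K_3) = ⌊480^2/4⌋ = 57600

Mantel (1907): a triangle-free graph on n vertices has at most ⌊n^2/4⌋ edges, with equality for the complete bipartite graph K_{⌊n/2⌋, ⌈n/2⌉}. For n = 480: ⌊480^2/4⌋ = ⌊230400/4⌋ = 57600. The extremal graph is K_{240, 240}, which has 240·240 = 57600 edges.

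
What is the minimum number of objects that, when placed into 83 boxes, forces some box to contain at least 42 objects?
n = (42 − 1)·83 + 1 = 3404

By the generalised pigeonhole principle, to guarantee some box contains ≥ r objects we need more than (r − 1) · k objects total. Threshold: n = (r − 1) · k + 1. With r = 42 and k = 83: n = 41 · 83 + 1 = 3403 + 1 = 3404. For n = 3403 = 41 · 83, we can put exactly 41 objects in every box, avoiding 42 in any single one — so 3404 is tight.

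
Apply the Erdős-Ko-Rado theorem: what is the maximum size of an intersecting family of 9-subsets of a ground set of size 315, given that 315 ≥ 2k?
max |F| = C(314, 8) = 2142287286510943

Erdős-Ko-Rado (1961): when n ≥ 2k, max |F| = C(n−1, k−1). The bound is attained by the star {A : i ∈ A} for any fixed i ∈ [n]. Here C(315−1, 9−1) = C(314, 8) = 2142287286510943.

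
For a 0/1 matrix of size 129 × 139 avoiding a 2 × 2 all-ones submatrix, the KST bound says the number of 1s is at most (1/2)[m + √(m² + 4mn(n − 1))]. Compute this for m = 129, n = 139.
z(129, 139; 2, 2) ≤ (1/2)[129 + √(129² + 4·129·139·138)] = (1/2)[129 + √9914553] = 1638.8692

Kővári–Sós–Turán: let r_1, ..., r_129 be the row sums and z = Σ r_i the total number of 1s. Each pair of columns can share at most one row with both entries 1 (else a 2×2 all-ones block appears), so Σ_i C(r_i, 2) ≤ C(139, 2) = 9591. By convexity Σ_i C(r_i, 2) ≥ 129·C(z/129, 2) = z(z − 129)/(2·129), giving z² − 129z − 129·139·138 ≤ 0 and hence z ≤ (1/2)[129 + √(16641 + 4·2474478)] = (1/2)[129 + √9914553] ≈ (1/2)(129 + 3148.7383) = 1638.8692.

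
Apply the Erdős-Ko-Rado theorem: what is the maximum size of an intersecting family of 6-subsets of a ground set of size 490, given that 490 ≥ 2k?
max |F| = C(489, 5) = 228272925222

Erdős-Ko-Rado (1961): when n ≥ 2k, max |F| = C(n−1, k−1). The bound is attained by the star {A : i ∈ A} for any fixed i ∈ [n]. Here C(490−1, 6−1) = C(489, 5) = 228272925222.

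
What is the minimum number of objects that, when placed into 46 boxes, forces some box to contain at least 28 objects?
n = (28 − 1)·46 + 1 = 1243

By the generalised pigeonhole principle, to guarantee some box contains ≥ r objects we need more than (r − 1) · k objects total. Threshold: n = (r − 1) · k + 1. With r = 28 and k = 46: n = 27 · 46 + 1 = 1242 + 1 = 1243. For n = 1242 = 27 · 46, we can put exactly 27 objects in every box, avoiding 28 in any single one — so 1243 is tight.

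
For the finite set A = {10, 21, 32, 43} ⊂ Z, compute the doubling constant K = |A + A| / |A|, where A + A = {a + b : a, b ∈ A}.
K = |A + A| / |A| = 7/4

Enumerate A + A = {a + b : a, b ∈ A}. With |A| = 4, there are |A|^2 = 16 ordered sum pairs; collecting distinct values, A + A = {20, 31, 42, 53, 64, 75, 86}, so |A + A| = 7. Thus K = 7/4. Here |A + A| = 2|A| − 1 = 7, the minimum possible — so K = 7/4 is minimal, which holds iff A is an arithmetic progression.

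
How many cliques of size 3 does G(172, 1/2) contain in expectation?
E[# K_3] = C(172, 3) · (1/2)^C(3, 2) = 833340 / 2^3 = 208335/2 = 104167.5

For each 3-subset S of vertices (there are C(172, 3) = 833340 such S), let X_S = 1 if S induces a K_3 (all C(3, 2) = 3 edges present). Then P(X_S = 1) = (1/2)^3 = 1/8. By linearity of expectation, E[# K_3] = C(172, 3) · (1/2)^3 = 833340 / 8 = 208335/2 = 104167.5.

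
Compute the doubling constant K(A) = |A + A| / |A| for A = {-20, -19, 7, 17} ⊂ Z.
K = |A + A| / |A| = 10/4 = 5/2

Enumerate A + A = {a + b : a, b ∈ A}. With |A| = 4, there are |A|^2 = 16 ordered sum pairs; collecting distinct values, A + A = {-40, -39, -38, -13, -12, -3, -2, 14, 24, 34}, so |A + A| = 10. Thus K = 10/4 = 5/2. For comparison, the minimum possible |A + A| over all 4-element sets is 2·4 − 1 = 7 (so min K = 7/4), attained only by arithmetic progressions.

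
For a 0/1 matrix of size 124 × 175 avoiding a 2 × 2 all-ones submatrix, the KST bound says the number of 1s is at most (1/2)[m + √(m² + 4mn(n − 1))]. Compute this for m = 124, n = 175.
z(124, 175; 2, 2) ≤ (1/2)[124 + √(124² + 4·124·175·174)] = (1/2)[124 + √15118576] = 2006.1307

Kővári–Sós–Turán: let r_1, ..., r_124 be the row sums and z = Σ r_i the total number of 1s. Each pair of columns can share at most one row with both entries 1 (else a 2×2 all-ones block appears), so Σ_i C(r_i, 2) ≤ C(175, 2) = 15225. By convexity Σ_i C(r_i, 2) ≥ 124·C(z/124, 2) = z(z − 124)/(2·124), giving z² − 124z − 124·175·174 ≤ 0 and hence z ≤ (1/2)[124 + √(15376 + 4·3775800)] = (1/2)[124 + √15118576] ≈ (1/2)(124 + 3888.2613) = 2006.1307.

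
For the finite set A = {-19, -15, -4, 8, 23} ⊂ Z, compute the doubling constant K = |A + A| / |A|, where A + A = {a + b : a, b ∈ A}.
K = |A + A| / |A| = 14/5

Enumerate A + A = {a + b : a, b ∈ A}. With |A| = 5, there are |A|^2 = 25 ordered sum pairs; collecting distinct values, A + A = {-38, -34, -30, -23, -19, -11, -8, -7, 4, 8, 16, 19, 31, 46}, so |A + A| = 14. Thus K = 14/5. For comparison, the minimum possible |A + A| over all 5-element sets is 2·5 − 1 = 9 (so min K = 9/5), attained only by arithmetic progressions.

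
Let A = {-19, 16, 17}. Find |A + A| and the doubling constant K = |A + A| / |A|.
K = |A + A| / |A| = 6/3 = 2

Enumerate A + A = {a + b : a, b ∈ A}. With |A| = 3, there are |A|^2 = 9 ordered sum pairs; collecting distinct values, A + A = {-38, -3, -2, 32, 33, 34}, so |A + A| = 6. Thus K = 6/3 = 2. For comparison, the minimum possible |A + A| over all 3-element sets is 2·3 − 1 = 5 (so min K = 5/3), attained only by arithmetic progressions.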